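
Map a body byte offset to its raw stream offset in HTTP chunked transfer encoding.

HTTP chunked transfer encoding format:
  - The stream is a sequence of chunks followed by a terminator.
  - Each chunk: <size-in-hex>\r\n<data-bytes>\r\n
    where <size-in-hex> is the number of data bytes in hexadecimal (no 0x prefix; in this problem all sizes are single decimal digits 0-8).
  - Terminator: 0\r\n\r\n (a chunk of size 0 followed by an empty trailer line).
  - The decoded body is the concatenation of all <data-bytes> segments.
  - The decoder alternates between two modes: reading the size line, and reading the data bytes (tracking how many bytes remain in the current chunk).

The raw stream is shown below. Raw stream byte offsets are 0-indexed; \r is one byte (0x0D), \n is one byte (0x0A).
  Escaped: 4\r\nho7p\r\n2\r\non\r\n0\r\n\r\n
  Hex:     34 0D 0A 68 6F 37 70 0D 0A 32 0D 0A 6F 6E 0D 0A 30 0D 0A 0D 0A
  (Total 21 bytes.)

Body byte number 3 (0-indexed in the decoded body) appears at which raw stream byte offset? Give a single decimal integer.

Chunk 1: stream[0..1]='4' size=0x4=4, data at stream[3..7]='ho7p' -> body[0..4], body so far='ho7p'
Chunk 2: stream[9..10]='2' size=0x2=2, data at stream[12..14]='on' -> body[4..6], body so far='ho7pon'
Chunk 3: stream[16..17]='0' size=0 (terminator). Final body='ho7pon' (6 bytes)
Body byte 3 at stream offset 6

Answer: 6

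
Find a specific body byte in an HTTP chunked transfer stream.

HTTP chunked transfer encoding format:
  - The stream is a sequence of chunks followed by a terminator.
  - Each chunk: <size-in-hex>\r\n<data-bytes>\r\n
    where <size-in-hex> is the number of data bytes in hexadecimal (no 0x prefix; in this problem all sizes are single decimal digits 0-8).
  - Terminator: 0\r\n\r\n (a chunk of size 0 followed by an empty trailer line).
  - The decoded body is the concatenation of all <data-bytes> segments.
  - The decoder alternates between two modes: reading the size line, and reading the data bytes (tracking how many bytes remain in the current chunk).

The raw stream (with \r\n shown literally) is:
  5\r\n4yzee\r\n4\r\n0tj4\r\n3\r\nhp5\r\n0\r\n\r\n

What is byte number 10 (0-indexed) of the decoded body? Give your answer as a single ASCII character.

Answer: p

Derivation:
Chunk 1: stream[0..1]='5' size=0x5=5, data at stream[3..8]='4yzee' -> body[0..5], body so far='4yzee'
Chunk 2: stream[10..11]='4' size=0x4=4, data at stream[13..17]='0tj4' -> body[5..9], body so far='4yzee0tj4'
Chunk 3: stream[19..20]='3' size=0x3=3, data at stream[22..25]='hp5' -> body[9..12], body so far='4yzee0tj4hp5'
Chunk 4: stream[27..28]='0' size=0 (terminator). Final body='4yzee0tj4hp5' (12 bytes)
Body byte 10 = 'p'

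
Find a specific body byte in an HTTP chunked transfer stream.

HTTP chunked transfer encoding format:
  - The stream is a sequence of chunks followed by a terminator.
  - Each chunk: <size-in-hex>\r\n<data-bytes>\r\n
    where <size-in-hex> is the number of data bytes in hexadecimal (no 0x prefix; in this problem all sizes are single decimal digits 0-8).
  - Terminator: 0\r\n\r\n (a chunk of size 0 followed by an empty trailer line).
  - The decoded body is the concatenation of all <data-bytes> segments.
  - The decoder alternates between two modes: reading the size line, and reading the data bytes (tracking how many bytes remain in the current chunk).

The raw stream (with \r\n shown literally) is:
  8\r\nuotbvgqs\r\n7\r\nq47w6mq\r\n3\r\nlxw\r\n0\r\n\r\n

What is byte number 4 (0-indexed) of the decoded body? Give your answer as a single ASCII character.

Answer: v

Derivation:
Chunk 1: stream[0..1]='8' size=0x8=8, data at stream[3..11]='uotbvgqs' -> body[0..8], body so far='uotbvgqs'
Chunk 2: stream[13..14]='7' size=0x7=7, data at stream[16..23]='q47w6mq' -> body[8..15], body so far='uotbvgqsq47w6mq'
Chunk 3: stream[25..26]='3' size=0x3=3, data at stream[28..31]='lxw' -> body[15..18], body so far='uotbvgqsq47w6mqlxw'
Chunk 4: stream[33..34]='0' size=0 (terminator). Final body='uotbvgqsq47w6mqlxw' (18 bytes)
Body byte 4 = 'v'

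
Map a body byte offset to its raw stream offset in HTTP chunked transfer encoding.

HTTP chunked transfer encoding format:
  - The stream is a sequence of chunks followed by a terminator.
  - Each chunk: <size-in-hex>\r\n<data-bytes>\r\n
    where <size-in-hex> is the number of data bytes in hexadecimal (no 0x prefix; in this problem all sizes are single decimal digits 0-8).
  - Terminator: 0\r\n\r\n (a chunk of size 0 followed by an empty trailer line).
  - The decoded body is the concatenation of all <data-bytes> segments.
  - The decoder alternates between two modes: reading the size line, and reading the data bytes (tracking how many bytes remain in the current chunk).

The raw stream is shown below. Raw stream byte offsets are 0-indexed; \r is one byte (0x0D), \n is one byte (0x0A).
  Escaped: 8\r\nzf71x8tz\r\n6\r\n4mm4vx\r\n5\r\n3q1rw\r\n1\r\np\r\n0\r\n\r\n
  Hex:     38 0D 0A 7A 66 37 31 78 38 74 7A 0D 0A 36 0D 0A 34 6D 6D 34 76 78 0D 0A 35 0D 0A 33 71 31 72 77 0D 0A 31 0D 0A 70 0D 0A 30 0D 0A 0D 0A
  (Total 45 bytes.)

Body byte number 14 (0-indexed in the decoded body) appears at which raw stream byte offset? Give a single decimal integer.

Answer: 27

Derivation:
Chunk 1: stream[0..1]='8' size=0x8=8, data at stream[3..11]='zf71x8tz' -> body[0..8], body so far='zf71x8tz'
Chunk 2: stream[13..14]='6' size=0x6=6, data at stream[16..22]='4mm4vx' -> body[8..14], body so far='zf71x8tz4mm4vx'
Chunk 3: stream[24..25]='5' size=0x5=5, data at stream[27..32]='3q1rw' -> body[14..19], body so far='zf71x8tz4mm4vx3q1rw'
Chunk 4: stream[34..35]='1' size=0x1=1, data at stream[37..38]='p' -> body[19..20], body so far='zf71x8tz4mm4vx3q1rwp'
Chunk 5: stream[40..41]='0' size=0 (terminator). Final body='zf71x8tz4mm4vx3q1rwp' (20 bytes)
Body byte 14 at stream offset 27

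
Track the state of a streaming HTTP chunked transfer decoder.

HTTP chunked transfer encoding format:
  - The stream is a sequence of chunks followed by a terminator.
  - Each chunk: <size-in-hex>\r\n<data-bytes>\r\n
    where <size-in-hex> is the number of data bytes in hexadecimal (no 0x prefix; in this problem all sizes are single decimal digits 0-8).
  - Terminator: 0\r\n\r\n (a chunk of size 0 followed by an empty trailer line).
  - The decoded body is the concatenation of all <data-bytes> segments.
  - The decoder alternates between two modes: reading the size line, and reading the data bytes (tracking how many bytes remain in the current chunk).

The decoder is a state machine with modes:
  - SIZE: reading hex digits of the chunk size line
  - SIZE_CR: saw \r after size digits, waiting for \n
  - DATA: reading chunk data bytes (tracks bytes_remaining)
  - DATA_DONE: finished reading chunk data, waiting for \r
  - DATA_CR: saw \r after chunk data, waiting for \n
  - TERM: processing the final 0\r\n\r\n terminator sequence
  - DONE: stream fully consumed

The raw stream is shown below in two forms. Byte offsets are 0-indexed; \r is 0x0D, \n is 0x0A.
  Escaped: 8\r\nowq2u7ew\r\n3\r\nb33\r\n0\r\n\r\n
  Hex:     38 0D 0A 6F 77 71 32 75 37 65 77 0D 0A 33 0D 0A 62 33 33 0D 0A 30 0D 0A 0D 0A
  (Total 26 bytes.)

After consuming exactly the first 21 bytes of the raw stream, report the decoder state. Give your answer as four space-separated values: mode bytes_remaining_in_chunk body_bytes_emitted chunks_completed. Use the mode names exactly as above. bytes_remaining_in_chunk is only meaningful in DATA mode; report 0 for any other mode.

Byte 0 = '8': mode=SIZE remaining=0 emitted=0 chunks_done=0
Byte 1 = 0x0D: mode=SIZE_CR remaining=0 emitted=0 chunks_done=0
Byte 2 = 0x0A: mode=DATA remaining=8 emitted=0 chunks_done=0
Byte 3 = 'o': mode=DATA remaining=7 emitted=1 chunks_done=0
Byte 4 = 'w': mode=DATA remaining=6 emitted=2 chunks_done=0
Byte 5 = 'q': mode=DATA remaining=5 emitted=3 chunks_done=0
Byte 6 = '2': mode=DATA remaining=4 emitted=4 chunks_done=0
Byte 7 = 'u': mode=DATA remaining=3 emitted=5 chunks_done=0
Byte 8 = '7': mode=DATA remaining=2 emitted=6 chunks_done=0
Byte 9 = 'e': mode=DATA remaining=1 emitted=7 chunks_done=0
Byte 10 = 'w': mode=DATA_DONE remaining=0 emitted=8 chunks_done=0
Byte 11 = 0x0D: mode=DATA_CR remaining=0 emitted=8 chunks_done=0
Byte 12 = 0x0A: mode=SIZE remaining=0 emitted=8 chunks_done=1
Byte 13 = '3': mode=SIZE remaining=0 emitted=8 chunks_done=1
Byte 14 = 0x0D: mode=SIZE_CR remaining=0 emitted=8 chunks_done=1
Byte 15 = 0x0A: mode=DATA remaining=3 emitted=8 chunks_done=1
Byte 16 = 'b': mode=DATA remaining=2 emitted=9 chunks_done=1
Byte 17 = '3': mode=DATA remaining=1 emitted=10 chunks_done=1
Byte 18 = '3': mode=DATA_DONE remaining=0 emitted=11 chunks_done=1
Byte 19 = 0x0D: mode=DATA_CR remaining=0 emitted=11 chunks_done=1
Byte 20 = 0x0A: mode=SIZE remaining=0 emitted=11 chunks_done=2

Answer: SIZE 0 11 2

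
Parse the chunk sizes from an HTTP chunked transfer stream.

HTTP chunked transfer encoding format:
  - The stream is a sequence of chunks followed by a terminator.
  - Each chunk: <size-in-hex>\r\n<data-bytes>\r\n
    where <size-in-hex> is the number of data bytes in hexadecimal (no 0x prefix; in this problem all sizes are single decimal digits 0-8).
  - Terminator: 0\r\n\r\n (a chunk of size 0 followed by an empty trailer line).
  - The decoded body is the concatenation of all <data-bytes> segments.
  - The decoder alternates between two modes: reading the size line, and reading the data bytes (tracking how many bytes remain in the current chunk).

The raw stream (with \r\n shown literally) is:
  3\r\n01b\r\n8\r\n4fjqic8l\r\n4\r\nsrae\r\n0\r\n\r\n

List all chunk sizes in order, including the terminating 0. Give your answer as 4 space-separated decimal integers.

Chunk 1: stream[0..1]='3' size=0x3=3, data at stream[3..6]='01b' -> body[0..3], body so far='01b'
Chunk 2: stream[8..9]='8' size=0x8=8, data at stream[11..19]='4fjqic8l' -> body[3..11], body so far='01b4fjqic8l'
Chunk 3: stream[21..22]='4' size=0x4=4, data at stream[24..28]='srae' -> body[11..15], body so far='01b4fjqic8lsrae'
Chunk 4: stream[30..31]='0' size=0 (terminator). Final body='01b4fjqic8lsrae' (15 bytes)

Answer: 3 8 4 0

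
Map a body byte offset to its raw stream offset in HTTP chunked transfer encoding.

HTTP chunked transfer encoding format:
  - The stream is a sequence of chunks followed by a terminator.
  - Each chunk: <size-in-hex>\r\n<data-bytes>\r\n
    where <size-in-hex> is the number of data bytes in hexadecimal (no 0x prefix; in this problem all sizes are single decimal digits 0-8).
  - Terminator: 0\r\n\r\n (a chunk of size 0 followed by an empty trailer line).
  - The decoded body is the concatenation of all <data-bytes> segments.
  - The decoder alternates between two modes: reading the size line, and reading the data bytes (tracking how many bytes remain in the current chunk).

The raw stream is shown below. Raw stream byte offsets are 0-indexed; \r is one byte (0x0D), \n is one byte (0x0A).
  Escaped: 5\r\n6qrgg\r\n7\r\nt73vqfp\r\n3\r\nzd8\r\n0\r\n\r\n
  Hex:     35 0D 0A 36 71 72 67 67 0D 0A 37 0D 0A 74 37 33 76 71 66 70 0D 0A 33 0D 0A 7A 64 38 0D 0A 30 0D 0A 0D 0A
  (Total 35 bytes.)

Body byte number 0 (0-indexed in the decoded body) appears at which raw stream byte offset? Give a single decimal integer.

Chunk 1: stream[0..1]='5' size=0x5=5, data at stream[3..8]='6qrgg' -> body[0..5], body so far='6qrgg'
Chunk 2: stream[10..11]='7' size=0x7=7, data at stream[13..20]='t73vqfp' -> body[5..12], body so far='6qrggt73vqfp'
Chunk 3: stream[22..23]='3' size=0x3=3, data at stream[25..28]='zd8' -> body[12..15], body so far='6qrggt73vqfpzd8'
Chunk 4: stream[30..31]='0' size=0 (terminator). Final body='6qrggt73vqfpzd8' (15 bytes)
Body byte 0 at stream offset 3

Answer: 3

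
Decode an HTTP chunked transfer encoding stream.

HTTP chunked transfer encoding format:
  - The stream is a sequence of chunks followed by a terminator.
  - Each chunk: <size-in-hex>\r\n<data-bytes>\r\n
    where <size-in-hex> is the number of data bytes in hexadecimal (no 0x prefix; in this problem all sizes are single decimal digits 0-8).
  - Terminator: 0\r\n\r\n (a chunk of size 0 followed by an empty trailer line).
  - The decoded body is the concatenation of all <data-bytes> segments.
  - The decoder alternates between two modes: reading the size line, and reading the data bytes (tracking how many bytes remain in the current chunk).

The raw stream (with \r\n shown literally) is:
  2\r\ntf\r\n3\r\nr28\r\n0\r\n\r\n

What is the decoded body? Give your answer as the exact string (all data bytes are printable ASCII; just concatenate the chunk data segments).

Chunk 1: stream[0..1]='2' size=0x2=2, data at stream[3..5]='tf' -> body[0..2], body so far='tf'
Chunk 2: stream[7..8]='3' size=0x3=3, data at stream[10..13]='r28' -> body[2..5], body so far='tfr28'
Chunk 3: stream[15..16]='0' size=0 (terminator). Final body='tfr28' (5 bytes)

Answer: tfr28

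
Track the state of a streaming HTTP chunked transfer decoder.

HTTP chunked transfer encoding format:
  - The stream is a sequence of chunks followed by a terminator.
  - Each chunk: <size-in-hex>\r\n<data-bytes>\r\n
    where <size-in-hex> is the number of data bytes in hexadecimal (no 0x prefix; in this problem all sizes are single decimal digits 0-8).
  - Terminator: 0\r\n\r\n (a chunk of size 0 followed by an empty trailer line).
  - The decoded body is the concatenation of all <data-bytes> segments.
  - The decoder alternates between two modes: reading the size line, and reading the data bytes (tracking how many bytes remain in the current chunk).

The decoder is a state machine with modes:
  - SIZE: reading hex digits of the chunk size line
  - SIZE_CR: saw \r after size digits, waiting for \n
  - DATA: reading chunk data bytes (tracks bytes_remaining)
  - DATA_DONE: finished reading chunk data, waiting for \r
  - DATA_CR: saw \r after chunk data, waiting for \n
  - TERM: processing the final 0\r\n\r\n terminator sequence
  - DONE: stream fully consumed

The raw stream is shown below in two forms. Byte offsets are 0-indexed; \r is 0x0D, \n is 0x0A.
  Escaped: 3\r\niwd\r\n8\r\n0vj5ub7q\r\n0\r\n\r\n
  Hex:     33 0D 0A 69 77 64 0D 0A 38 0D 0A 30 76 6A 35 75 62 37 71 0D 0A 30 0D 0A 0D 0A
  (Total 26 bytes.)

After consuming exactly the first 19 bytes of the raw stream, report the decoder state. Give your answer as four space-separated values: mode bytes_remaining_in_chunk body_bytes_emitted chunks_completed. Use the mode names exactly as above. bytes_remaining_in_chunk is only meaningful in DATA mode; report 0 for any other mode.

Byte 0 = '3': mode=SIZE remaining=0 emitted=0 chunks_done=0
Byte 1 = 0x0D: mode=SIZE_CR remaining=0 emitted=0 chunks_done=0
Byte 2 = 0x0A: mode=DATA remaining=3 emitted=0 chunks_done=0
Byte 3 = 'i': mode=DATA remaining=2 emitted=1 chunks_done=0
Byte 4 = 'w': mode=DATA remaining=1 emitted=2 chunks_done=0
Byte 5 = 'd': mode=DATA_DONE remaining=0 emitted=3 chunks_done=0
Byte 6 = 0x0D: mode=DATA_CR remaining=0 emitted=3 chunks_done=0
Byte 7 = 0x0A: mode=SIZE remaining=0 emitted=3 chunks_done=1
Byte 8 = '8': mode=SIZE remaining=0 emitted=3 chunks_done=1
Byte 9 = 0x0D: mode=SIZE_CR remaining=0 emitted=3 chunks_done=1
Byte 10 = 0x0A: mode=DATA remaining=8 emitted=3 chunks_done=1
Byte 11 = '0': mode=DATA remaining=7 emitted=4 chunks_done=1
Byte 12 = 'v': mode=DATA remaining=6 emitted=5 chunks_done=1
Byte 13 = 'j': mode=DATA remaining=5 emitted=6 chunks_done=1
Byte 14 = '5': mode=DATA remaining=4 emitted=7 chunks_done=1
Byte 15 = 'u': mode=DATA remaining=3 emitted=8 chunks_done=1
Byte 16 = 'b': mode=DATA remaining=2 emitted=9 chunks_done=1
Byte 17 = '7': mode=DATA remaining=1 emitted=10 chunks_done=1
Byte 18 = 'q': mode=DATA_DONE remaining=0 emitted=11 chunks_done=1

Answer: DATA_DONE 0 11 1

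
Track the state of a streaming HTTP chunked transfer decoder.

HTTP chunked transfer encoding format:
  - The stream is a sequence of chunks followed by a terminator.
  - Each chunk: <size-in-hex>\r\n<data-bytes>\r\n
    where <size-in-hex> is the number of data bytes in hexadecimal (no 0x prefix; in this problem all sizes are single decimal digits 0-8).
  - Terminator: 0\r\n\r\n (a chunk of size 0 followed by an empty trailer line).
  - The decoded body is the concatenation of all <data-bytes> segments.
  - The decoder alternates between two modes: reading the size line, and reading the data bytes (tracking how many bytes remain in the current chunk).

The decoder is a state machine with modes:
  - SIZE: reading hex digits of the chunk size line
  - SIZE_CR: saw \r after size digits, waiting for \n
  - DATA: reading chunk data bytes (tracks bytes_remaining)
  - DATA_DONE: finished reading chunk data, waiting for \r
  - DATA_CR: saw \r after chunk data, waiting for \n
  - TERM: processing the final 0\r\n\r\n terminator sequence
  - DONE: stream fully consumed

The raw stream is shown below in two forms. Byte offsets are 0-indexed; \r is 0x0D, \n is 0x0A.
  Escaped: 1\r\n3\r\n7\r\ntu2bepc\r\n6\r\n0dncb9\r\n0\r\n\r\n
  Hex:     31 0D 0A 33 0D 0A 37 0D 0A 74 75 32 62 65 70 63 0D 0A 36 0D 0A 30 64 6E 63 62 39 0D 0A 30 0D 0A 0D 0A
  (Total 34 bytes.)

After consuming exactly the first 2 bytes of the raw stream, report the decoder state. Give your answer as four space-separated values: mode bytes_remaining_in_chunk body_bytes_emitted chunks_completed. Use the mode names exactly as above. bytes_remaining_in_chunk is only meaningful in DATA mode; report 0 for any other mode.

Answer: SIZE_CR 0 0 0

Derivation:
Byte 0 = '1': mode=SIZE remaining=0 emitted=0 chunks_done=0
Byte 1 = 0x0D: mode=SIZE_CR remaining=0 emitted=0 chunks_done=0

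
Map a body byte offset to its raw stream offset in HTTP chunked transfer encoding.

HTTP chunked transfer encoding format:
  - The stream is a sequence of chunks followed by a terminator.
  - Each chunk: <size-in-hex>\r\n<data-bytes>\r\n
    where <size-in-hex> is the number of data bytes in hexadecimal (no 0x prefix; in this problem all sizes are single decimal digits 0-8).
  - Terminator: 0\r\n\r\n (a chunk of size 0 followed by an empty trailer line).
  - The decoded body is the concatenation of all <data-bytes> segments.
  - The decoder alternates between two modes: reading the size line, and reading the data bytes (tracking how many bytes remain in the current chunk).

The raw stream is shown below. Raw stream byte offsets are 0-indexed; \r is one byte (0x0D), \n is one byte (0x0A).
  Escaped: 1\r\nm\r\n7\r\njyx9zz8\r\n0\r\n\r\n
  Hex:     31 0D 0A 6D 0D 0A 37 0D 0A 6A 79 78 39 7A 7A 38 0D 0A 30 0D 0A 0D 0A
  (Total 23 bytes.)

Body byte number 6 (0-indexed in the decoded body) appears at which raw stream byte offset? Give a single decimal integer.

Answer: 14

Derivation:
Chunk 1: stream[0..1]='1' size=0x1=1, data at stream[3..4]='m' -> body[0..1], body so far='m'
Chunk 2: stream[6..7]='7' size=0x7=7, data at stream[9..16]='jyx9zz8' -> body[1..8], body so far='mjyx9zz8'
Chunk 3: stream[18..19]='0' size=0 (terminator). Final body='mjyx9zz8' (8 bytes)
Body byte 6 at stream offset 14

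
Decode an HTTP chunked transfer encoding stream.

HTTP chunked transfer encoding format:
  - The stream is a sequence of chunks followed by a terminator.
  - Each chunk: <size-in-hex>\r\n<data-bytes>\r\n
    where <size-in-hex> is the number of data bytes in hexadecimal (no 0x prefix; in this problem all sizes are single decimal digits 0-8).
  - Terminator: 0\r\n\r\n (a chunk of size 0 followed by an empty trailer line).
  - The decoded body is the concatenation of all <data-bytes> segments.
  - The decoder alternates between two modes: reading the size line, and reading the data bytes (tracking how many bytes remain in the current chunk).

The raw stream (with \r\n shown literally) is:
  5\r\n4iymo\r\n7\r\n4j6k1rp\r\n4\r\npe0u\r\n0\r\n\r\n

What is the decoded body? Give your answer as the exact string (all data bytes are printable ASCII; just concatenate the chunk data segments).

Answer: 4iymo4j6k1rppe0u

Derivation:
Chunk 1: stream[0..1]='5' size=0x5=5, data at stream[3..8]='4iymo' -> body[0..5], body so far='4iymo'
Chunk 2: stream[10..11]='7' size=0x7=7, data at stream[13..20]='4j6k1rp' -> body[5..12], body so far='4iymo4j6k1rp'
Chunk 3: stream[22..23]='4' size=0x4=4, data at stream[25..29]='pe0u' -> body[12..16], body so far='4iymo4j6k1rppe0u'
Chunk 4: stream[31..32]='0' size=0 (terminator). Final body='4iymo4j6k1rppe0u' (16 bytes)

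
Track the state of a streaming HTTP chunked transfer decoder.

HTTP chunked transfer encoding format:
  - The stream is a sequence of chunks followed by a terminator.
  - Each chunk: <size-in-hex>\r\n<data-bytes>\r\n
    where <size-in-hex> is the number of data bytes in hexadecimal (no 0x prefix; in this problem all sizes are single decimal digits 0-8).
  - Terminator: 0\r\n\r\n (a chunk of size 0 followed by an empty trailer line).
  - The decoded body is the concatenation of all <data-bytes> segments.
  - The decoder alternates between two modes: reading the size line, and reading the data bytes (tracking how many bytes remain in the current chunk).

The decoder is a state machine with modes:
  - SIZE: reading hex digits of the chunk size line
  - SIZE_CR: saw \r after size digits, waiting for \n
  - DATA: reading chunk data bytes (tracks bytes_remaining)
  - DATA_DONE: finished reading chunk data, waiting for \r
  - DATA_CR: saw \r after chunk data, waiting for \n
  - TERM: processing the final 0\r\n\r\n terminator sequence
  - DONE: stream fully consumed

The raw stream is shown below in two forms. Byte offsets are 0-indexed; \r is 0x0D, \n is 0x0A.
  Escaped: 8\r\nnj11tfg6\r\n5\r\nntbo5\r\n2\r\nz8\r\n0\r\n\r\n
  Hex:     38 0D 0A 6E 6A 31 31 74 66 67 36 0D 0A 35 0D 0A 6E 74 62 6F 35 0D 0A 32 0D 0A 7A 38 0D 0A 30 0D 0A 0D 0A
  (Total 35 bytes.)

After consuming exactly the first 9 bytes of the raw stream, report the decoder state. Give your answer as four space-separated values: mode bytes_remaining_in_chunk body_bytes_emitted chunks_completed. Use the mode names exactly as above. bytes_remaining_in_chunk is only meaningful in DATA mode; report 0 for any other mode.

Byte 0 = '8': mode=SIZE remaining=0 emitted=0 chunks_done=0
Byte 1 = 0x0D: mode=SIZE_CR remaining=0 emitted=0 chunks_done=0
Byte 2 = 0x0A: mode=DATA remaining=8 emitted=0 chunks_done=0
Byte 3 = 'n': mode=DATA remaining=7 emitted=1 chunks_done=0
Byte 4 = 'j': mode=DATA remaining=6 emitted=2 chunks_done=0
Byte 5 = '1': mode=DATA remaining=5 emitted=3 chunks_done=0
Byte 6 = '1': mode=DATA remaining=4 emitted=4 chunks_done=0
Byte 7 = 't': mode=DATA remaining=3 emitted=5 chunks_done=0
Byte 8 = 'f': mode=DATA remaining=2 emitted=6 chunks_done=0

Answer: DATA 2 6 0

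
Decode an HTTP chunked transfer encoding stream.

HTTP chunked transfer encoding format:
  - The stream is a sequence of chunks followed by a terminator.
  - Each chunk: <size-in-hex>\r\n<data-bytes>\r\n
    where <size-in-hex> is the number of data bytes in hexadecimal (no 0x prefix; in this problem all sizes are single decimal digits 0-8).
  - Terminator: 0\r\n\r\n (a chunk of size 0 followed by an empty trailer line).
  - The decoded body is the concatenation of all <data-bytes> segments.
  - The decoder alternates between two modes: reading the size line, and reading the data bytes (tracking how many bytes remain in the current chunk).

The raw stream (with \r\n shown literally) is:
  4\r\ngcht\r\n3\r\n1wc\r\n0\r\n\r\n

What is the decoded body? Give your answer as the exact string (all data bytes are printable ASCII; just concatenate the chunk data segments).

Answer: gcht1wc

Derivation:
Chunk 1: stream[0..1]='4' size=0x4=4, data at stream[3..7]='gcht' -> body[0..4], body so far='gcht'
Chunk 2: stream[9..10]='3' size=0x3=3, data at stream[12..15]='1wc' -> body[4..7], body so far='gcht1wc'
Chunk 3: stream[17..18]='0' size=0 (terminator). Final body='gcht1wc' (7 bytes)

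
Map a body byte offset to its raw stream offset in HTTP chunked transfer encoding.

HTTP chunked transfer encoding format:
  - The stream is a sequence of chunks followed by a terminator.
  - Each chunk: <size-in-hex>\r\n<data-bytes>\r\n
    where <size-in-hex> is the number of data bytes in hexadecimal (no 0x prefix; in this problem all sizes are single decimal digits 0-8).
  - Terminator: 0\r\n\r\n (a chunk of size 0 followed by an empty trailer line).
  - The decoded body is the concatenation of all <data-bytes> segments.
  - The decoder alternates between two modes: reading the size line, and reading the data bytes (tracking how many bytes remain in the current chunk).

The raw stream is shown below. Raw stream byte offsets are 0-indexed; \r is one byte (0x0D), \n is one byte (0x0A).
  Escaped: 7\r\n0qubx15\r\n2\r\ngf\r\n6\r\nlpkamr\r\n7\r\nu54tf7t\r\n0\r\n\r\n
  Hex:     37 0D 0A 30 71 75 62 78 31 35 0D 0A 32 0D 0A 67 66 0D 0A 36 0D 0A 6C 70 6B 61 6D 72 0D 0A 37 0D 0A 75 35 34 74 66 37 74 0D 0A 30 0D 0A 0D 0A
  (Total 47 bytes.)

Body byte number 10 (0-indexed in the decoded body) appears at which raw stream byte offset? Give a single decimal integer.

Chunk 1: stream[0..1]='7' size=0x7=7, data at stream[3..10]='0qubx15' -> body[0..7], body so far='0qubx15'
Chunk 2: stream[12..13]='2' size=0x2=2, data at stream[15..17]='gf' -> body[7..9], body so far='0qubx15gf'
Chunk 3: stream[19..20]='6' size=0x6=6, data at stream[22..28]='lpkamr' -> body[9..15], body so far='0qubx15gflpkamr'
Chunk 4: stream[30..31]='7' size=0x7=7, data at stream[33..40]='u54tf7t' -> body[15..22], body so far='0qubx15gflpkamru54tf7t'
Chunk 5: stream[42..43]='0' size=0 (terminator). Final body='0qubx15gflpkamru54tf7t' (22 bytes)
Body byte 10 at stream offset 23

Answer: 23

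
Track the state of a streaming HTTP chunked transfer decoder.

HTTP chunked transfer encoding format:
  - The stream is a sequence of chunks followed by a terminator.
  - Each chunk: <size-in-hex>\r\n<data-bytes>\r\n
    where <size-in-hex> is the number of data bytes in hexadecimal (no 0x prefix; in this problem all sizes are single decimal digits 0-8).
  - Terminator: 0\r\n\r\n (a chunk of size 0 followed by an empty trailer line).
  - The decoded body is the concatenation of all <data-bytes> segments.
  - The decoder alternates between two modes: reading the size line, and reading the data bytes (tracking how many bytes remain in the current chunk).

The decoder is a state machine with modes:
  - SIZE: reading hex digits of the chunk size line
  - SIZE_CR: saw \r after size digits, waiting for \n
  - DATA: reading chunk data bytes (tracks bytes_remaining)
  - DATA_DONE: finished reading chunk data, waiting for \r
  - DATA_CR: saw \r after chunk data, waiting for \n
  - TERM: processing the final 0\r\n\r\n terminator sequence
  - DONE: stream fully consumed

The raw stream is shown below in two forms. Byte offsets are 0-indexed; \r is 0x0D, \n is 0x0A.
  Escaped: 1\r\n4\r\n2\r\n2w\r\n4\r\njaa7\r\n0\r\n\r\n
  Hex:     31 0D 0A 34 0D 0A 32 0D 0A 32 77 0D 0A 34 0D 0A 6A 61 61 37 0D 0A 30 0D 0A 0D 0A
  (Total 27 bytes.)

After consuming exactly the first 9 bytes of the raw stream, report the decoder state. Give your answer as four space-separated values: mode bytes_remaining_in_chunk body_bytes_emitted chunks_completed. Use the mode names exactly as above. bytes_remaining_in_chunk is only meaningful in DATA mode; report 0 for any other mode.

Answer: DATA 2 1 1

Derivation:
Byte 0 = '1': mode=SIZE remaining=0 emitted=0 chunks_done=0
Byte 1 = 0x0D: mode=SIZE_CR remaining=0 emitted=0 chunks_done=0
Byte 2 = 0x0A: mode=DATA remaining=1 emitted=0 chunks_done=0
Byte 3 = '4': mode=DATA_DONE remaining=0 emitted=1 chunks_done=0
Byte 4 = 0x0D: mode=DATA_CR remaining=0 emitted=1 chunks_done=0
Byte 5 = 0x0A: mode=SIZE remaining=0 emitted=1 chunks_done=1
Byte 6 = '2': mode=SIZE remaining=0 emitted=1 chunks_done=1
Byte 7 = 0x0D: mode=SIZE_CR remaining=0 emitted=1 chunks_done=1
Byte 8 = 0x0A: mode=DATA remaining=2 emitted=1 chunks_done=1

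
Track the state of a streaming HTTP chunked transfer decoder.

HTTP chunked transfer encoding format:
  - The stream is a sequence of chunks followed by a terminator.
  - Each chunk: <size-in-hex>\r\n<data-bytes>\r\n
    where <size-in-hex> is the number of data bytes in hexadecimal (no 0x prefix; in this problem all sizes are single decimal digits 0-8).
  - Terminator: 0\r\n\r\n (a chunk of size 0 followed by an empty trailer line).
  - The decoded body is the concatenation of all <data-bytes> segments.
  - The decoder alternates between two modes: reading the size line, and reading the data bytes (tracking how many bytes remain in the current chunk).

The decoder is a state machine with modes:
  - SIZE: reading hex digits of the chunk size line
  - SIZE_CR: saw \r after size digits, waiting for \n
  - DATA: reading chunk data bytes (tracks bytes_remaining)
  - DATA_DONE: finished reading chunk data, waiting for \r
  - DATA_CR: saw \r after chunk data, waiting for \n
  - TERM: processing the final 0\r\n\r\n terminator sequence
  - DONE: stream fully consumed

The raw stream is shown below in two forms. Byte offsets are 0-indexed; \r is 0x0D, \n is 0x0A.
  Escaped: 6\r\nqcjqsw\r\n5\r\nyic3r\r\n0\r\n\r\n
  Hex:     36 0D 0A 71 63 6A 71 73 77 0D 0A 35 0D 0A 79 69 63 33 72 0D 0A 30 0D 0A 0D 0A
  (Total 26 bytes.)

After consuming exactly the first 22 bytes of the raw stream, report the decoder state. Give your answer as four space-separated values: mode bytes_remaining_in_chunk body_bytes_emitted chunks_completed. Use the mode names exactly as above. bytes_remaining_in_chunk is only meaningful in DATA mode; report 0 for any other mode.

Answer: SIZE 0 11 2

Derivation:
Byte 0 = '6': mode=SIZE remaining=0 emitted=0 chunks_done=0
Byte 1 = 0x0D: mode=SIZE_CR remaining=0 emitted=0 chunks_done=0
Byte 2 = 0x0A: mode=DATA remaining=6 emitted=0 chunks_done=0
Byte 3 = 'q': mode=DATA remaining=5 emitted=1 chunks_done=0
Byte 4 = 'c': mode=DATA remaining=4 emitted=2 chunks_done=0
Byte 5 = 'j': mode=DATA remaining=3 emitted=3 chunks_done=0
Byte 6 = 'q': mode=DATA remaining=2 emitted=4 chunks_done=0
Byte 7 = 's': mode=DATA remaining=1 emitted=5 chunks_done=0
Byte 8 = 'w': mode=DATA_DONE remaining=0 emitted=6 chunks_done=0
Byte 9 = 0x0D: mode=DATA_CR remaining=0 emitted=6 chunks_done=0
Byte 10 = 0x0A: mode=SIZE remaining=0 emitted=6 chunks_done=1
Byte 11 = '5': mode=SIZE remaining=0 emitted=6 chunks_done=1
Byte 12 = 0x0D: mode=SIZE_CR remaining=0 emitted=6 chunks_done=1
Byte 13 = 0x0A: mode=DATA remaining=5 emitted=6 chunks_done=1
Byte 14 = 'y': mode=DATA remaining=4 emitted=7 chunks_done=1
Byte 15 = 'i': mode=DATA remaining=3 emitted=8 chunks_done=1
Byte 16 = 'c': mode=DATA remaining=2 emitted=9 chunks_done=1
Byte 17 = '3': mode=DATA remaining=1 emitted=10 chunks_done=1
Byte 18 = 'r': mode=DATA_DONE remaining=0 emitted=11 chunks_done=1
Byte 19 = 0x0D: mode=DATA_CR remaining=0 emitted=11 chunks_done=1
Byte 20 = 0x0A: mode=SIZE remaining=0 emitted=11 chunks_done=2
Byte 21 = '0': mode=SIZE remaining=0 emitted=11 chunks_done=2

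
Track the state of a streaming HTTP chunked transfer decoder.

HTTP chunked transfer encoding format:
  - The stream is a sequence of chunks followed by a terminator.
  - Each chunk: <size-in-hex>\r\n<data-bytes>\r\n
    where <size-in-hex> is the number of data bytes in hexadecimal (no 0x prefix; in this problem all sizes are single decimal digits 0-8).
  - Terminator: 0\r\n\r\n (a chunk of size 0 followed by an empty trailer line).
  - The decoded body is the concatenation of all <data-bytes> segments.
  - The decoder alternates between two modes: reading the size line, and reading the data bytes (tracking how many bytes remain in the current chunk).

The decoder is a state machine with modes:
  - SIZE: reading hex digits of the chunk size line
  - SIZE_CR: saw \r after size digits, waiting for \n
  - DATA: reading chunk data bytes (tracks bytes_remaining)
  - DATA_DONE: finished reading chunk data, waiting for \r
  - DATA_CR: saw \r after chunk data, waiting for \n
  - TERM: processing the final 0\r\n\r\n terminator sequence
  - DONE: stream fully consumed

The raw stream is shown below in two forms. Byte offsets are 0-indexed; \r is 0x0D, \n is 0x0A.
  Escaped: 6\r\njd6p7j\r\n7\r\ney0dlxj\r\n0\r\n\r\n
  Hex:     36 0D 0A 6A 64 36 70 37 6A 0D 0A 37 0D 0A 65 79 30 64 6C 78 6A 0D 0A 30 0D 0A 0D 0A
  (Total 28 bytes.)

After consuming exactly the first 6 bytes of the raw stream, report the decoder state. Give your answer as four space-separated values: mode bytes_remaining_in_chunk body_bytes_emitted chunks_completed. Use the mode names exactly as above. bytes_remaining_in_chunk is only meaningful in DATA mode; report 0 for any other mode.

Answer: DATA 3 3 0

Derivation:
Byte 0 = '6': mode=SIZE remaining=0 emitted=0 chunks_done=0
Byte 1 = 0x0D: mode=SIZE_CR remaining=0 emitted=0 chunks_done=0
Byte 2 = 0x0A: mode=DATA remaining=6 emitted=0 chunks_done=0
Byte 3 = 'j': mode=DATA remaining=5 emitted=1 chunks_done=0
Byte 4 = 'd': mode=DATA remaining=4 emitted=2 chunks_done=0
Byte 5 = '6': mode=DATA remaining=3 emitted=3 chunks_done=0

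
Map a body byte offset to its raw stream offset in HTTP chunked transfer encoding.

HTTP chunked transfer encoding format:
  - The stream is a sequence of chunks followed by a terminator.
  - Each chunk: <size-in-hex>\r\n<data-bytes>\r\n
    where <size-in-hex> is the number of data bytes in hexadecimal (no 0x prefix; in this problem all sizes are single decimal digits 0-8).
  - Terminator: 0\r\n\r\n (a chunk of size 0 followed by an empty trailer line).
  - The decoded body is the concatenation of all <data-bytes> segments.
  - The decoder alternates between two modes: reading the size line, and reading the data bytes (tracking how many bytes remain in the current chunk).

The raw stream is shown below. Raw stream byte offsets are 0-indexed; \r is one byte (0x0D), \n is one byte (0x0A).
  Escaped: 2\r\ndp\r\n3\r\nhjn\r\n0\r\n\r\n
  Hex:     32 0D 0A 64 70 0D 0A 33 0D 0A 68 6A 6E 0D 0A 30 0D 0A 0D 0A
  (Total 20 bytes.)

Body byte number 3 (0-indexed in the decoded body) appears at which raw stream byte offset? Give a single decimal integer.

Chunk 1: stream[0..1]='2' size=0x2=2, data at stream[3..5]='dp' -> body[0..2], body so far='dp'
Chunk 2: stream[7..8]='3' size=0x3=3, data at stream[10..13]='hjn' -> body[2..5], body so far='dphjn'
Chunk 3: stream[15..16]='0' size=0 (terminator). Final body='dphjn' (5 bytes)
Body byte 3 at stream offset 11

Answer: 11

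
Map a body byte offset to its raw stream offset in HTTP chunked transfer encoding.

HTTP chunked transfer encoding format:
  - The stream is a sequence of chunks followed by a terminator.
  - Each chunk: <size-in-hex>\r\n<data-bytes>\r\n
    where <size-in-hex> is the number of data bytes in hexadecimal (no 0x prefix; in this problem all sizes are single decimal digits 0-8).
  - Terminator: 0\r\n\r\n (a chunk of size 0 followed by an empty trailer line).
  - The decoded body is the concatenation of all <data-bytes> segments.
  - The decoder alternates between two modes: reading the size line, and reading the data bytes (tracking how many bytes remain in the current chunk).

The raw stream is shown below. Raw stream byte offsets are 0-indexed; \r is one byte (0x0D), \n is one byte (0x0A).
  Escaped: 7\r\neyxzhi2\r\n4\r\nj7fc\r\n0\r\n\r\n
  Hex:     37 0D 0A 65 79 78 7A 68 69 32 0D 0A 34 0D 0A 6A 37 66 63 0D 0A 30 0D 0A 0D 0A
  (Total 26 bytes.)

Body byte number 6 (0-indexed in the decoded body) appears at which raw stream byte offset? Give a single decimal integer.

Chunk 1: stream[0..1]='7' size=0x7=7, data at stream[3..10]='eyxzhi2' -> body[0..7], body so far='eyxzhi2'
Chunk 2: stream[12..13]='4' size=0x4=4, data at stream[15..19]='j7fc' -> body[7..11], body so far='eyxzhi2j7fc'
Chunk 3: stream[21..22]='0' size=0 (terminator). Final body='eyxzhi2j7fc' (11 bytes)
Body byte 6 at stream offset 9

Answer: 9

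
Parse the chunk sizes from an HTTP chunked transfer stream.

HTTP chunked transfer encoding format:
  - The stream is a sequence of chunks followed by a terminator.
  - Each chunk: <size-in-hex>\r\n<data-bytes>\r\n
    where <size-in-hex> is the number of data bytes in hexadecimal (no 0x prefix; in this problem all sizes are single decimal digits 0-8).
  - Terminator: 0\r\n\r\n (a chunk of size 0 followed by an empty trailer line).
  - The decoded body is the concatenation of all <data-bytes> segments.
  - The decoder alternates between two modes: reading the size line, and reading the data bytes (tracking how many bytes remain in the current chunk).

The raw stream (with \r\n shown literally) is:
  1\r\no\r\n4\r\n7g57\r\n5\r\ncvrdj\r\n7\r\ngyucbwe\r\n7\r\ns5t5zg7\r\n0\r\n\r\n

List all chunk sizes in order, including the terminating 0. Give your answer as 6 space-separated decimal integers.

Chunk 1: stream[0..1]='1' size=0x1=1, data at stream[3..4]='o' -> body[0..1], body so far='o'
Chunk 2: stream[6..7]='4' size=0x4=4, data at stream[9..13]='7g57' -> body[1..5], body so far='o7g57'
Chunk 3: stream[15..16]='5' size=0x5=5, data at stream[18..23]='cvrdj' -> body[5..10], body so far='o7g57cvrdj'
Chunk 4: stream[25..26]='7' size=0x7=7, data at stream[28..35]='gyucbwe' -> body[10..17], body so far='o7g57cvrdjgyucbwe'
Chunk 5: stream[37..38]='7' size=0x7=7, data at stream[40..47]='s5t5zg7' -> body[17..24], body so far='o7g57cvrdjgyucbwes5t5zg7'
Chunk 6: stream[49..50]='0' size=0 (terminator). Final body='o7g57cvrdjgyucbwes5t5zg7' (24 bytes)

Answer: 1 4 5 7 7 0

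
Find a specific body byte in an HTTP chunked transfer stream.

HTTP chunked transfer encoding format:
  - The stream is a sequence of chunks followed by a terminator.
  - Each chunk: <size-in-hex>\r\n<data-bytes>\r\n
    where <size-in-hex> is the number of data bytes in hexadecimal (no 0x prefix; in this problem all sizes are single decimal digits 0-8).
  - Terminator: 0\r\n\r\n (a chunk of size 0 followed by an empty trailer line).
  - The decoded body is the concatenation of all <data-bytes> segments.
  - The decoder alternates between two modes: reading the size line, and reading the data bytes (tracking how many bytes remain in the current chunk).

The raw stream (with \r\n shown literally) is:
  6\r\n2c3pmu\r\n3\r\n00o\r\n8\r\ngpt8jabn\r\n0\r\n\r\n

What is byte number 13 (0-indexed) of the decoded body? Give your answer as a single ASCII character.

Answer: j

Derivation:
Chunk 1: stream[0..1]='6' size=0x6=6, data at stream[3..9]='2c3pmu' -> body[0..6], body so far='2c3pmu'
Chunk 2: stream[11..12]='3' size=0x3=3, data at stream[14..17]='00o' -> body[6..9], body so far='2c3pmu00o'
Chunk 3: stream[19..20]='8' size=0x8=8, data at stream[22..30]='gpt8jabn' -> body[9..17], body so far='2c3pmu00ogpt8jabn'
Chunk 4: stream[32..33]='0' size=0 (terminator). Final body='2c3pmu00ogpt8jabn' (17 bytes)
Body byte 13 = 'j'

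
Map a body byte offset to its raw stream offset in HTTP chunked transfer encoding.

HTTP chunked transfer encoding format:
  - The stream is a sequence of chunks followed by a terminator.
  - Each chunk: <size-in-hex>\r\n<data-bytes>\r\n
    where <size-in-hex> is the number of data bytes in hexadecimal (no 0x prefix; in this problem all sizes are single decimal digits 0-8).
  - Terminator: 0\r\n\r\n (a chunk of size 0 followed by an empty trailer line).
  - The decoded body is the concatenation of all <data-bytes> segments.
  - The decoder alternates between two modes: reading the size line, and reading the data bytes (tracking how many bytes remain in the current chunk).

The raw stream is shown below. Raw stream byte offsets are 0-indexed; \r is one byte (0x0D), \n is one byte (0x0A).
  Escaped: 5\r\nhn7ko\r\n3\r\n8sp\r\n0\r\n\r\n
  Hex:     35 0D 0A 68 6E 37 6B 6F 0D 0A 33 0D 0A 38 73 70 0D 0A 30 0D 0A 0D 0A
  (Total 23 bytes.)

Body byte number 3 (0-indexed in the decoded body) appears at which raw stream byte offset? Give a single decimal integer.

Chunk 1: stream[0..1]='5' size=0x5=5, data at stream[3..8]='hn7ko' -> body[0..5], body so far='hn7ko'
Chunk 2: stream[10..11]='3' size=0x3=3, data at stream[13..16]='8sp' -> body[5..8], body so far='hn7ko8sp'
Chunk 3: stream[18..19]='0' size=0 (terminator). Final body='hn7ko8sp' (8 bytes)
Body byte 3 at stream offset 6

Answer: 6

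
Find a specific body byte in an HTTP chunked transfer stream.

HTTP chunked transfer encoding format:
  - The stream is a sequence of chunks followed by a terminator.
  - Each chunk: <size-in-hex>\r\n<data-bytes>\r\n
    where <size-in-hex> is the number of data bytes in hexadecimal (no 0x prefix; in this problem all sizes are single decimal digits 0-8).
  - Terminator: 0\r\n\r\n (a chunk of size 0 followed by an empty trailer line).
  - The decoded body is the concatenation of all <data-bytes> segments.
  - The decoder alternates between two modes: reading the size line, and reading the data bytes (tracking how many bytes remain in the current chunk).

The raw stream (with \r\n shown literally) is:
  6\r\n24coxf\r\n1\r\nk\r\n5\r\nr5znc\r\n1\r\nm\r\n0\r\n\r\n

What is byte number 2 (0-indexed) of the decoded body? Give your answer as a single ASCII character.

Chunk 1: stream[0..1]='6' size=0x6=6, data at stream[3..9]='24coxf' -> body[0..6], body so far='24coxf'
Chunk 2: stream[11..12]='1' size=0x1=1, data at stream[14..15]='k' -> body[6..7], body so far='24coxfk'
Chunk 3: stream[17..18]='5' size=0x5=5, data at stream[20..25]='r5znc' -> body[7..12], body so far='24coxfkr5znc'
Chunk 4: stream[27..28]='1' size=0x1=1, data at stream[30..31]='m' -> body[12..13], body so far='24coxfkr5zncm'
Chunk 5: stream[33..34]='0' size=0 (terminator). Final body='24coxfkr5zncm' (13 bytes)
Body byte 2 = 'c'

Answer: c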